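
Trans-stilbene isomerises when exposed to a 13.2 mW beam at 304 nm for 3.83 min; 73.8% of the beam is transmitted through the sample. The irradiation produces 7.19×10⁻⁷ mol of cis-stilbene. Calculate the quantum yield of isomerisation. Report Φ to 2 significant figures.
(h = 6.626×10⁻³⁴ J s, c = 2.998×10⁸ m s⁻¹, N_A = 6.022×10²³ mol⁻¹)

Φ = 0.36

Photon energy at 304 nm: hc/λ = (6.626×10⁻³⁴)(2.998×10⁸)/(304×10⁻⁹) = 6.534×10⁻¹⁹ J.
Energy delivered: (13.2 mW)(229.8 s) = 3.033 J.
Photons incident: 3.033 / 6.534×10⁻¹⁹ = 4.642×10¹⁸, i.e. 4.642×10¹⁸/6.022×10²³ = 7.708×10⁻⁶ mol.
Fraction absorbed: 1 − 73.8/100 = 0.2620.
Photons absorbed: 0.2620 × 7.708×10⁻⁶ = 2.019×10⁻⁶ mol.
Φ = 7.19×10⁻⁷ mol / 2.019×10⁻⁶ mol photons = 0.36.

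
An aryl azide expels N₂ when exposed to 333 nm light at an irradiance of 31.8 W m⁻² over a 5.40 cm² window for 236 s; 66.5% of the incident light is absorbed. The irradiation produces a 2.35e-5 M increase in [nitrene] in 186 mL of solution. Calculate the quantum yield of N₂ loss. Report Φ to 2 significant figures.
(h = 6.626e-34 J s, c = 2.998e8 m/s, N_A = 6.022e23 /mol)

Φ = 0.58

Product: (2.35e-5 M)(0.186 L) = 4.371e-6 mol.
Photon energy at 333 nm: hc/λ = (6.626e-34)(2.998e8)/(333e-9) = 5.965e-19 J.
Energy delivered: (31.8 W m⁻²)(5.40e-4 m²)(236 s) = 4.053 J.
Photons incident: 4.053 / 5.965e-19 = 6.795e18, i.e. 6.795e18/6.022e23 = 1.128e-5 mol.
Photons absorbed: 0.665 × 1.128e-5 = 7.501e-6 mol.
Φ = 4.371e-6 mol / 7.501e-6 mol photons = 0.58.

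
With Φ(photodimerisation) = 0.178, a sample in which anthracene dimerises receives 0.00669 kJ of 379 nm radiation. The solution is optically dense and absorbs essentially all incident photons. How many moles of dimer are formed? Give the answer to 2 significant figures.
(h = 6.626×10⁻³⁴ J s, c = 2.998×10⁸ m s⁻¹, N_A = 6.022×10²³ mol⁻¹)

Photon energy at 379 nm: hc/λ = (6.626×10⁻³⁴)(2.998×10⁸)/(379×10⁻⁹) = 5.241×10⁻¹⁹ J.
Incident energy: 0.00669 kJ = 6.69 J.
Photons incident: 6.69 / 5.241×10⁻¹⁹ = 1.276×10¹⁹, i.e. 1.276×10¹⁹/6.022×10²³ = 2.119×10⁻⁵ mol.
Product: Φ × n_abs = 0.178 × 2.119×10⁻⁵ = 3.772×10⁻⁶ mol.

3.8×10⁻⁶ mol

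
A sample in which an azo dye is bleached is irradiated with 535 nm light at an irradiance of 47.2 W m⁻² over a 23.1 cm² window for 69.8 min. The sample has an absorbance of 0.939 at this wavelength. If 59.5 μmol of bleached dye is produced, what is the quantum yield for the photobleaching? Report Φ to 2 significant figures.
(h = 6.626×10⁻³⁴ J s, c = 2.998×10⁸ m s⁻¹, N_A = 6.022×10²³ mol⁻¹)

Φ = 0.033

Product: 59.5 μmol = 5.95×10⁻⁵ mol.
Photon energy at 535 nm: hc/λ = (6.626×10⁻³⁴)(2.998×10⁸)/(535×10⁻⁹) = 3.713×10⁻¹⁹ J.
Energy delivered: (47.2 W m⁻²)(23.1×10⁻⁴ m²)(4188 s) = 456.6 J.
Photons incident: 456.6 / 3.713×10⁻¹⁹ = 1.230×10²¹, i.e. 1.230×10²¹/6.022×10²³ = 0.002043 mol.
Fraction absorbed: 1 − 10^(−0.939) = 0.8849.
Photons absorbed: 0.8849 × 0.002043 = 0.001808 mol.
Φ = 5.95×10⁻⁵ mol / 0.001808 mol photons = 0.033.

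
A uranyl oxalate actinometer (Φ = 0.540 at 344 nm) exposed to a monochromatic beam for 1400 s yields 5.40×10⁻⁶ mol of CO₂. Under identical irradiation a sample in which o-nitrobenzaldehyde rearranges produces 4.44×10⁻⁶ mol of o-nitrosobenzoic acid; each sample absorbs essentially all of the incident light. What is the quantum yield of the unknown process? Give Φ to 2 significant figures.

Φ = 0.44

Photons absorbed by the actinometer: 5.40×10⁻⁶ / 0.540 = 1.000×10⁻⁵ mol.
Φ(unknown) = 4.44×10⁻⁶ / 1.000×10⁻⁵ = 0.44.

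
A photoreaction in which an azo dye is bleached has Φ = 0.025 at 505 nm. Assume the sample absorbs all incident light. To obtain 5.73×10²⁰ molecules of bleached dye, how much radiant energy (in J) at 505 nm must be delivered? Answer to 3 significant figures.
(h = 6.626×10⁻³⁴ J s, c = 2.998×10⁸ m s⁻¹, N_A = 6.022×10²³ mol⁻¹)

Product: 5.73×10²⁰ / 6.022×10²³ = 9.515×10⁻⁴ mol.
Photons that must be absorbed: 9.515×10⁻⁴ / 0.025 = 0.03806 mol.
Photon energy: hc/λ = 3.934×10⁻¹⁹ J; per mole, 2.369×10⁵ J mol⁻¹.
Energy required: 0.03806 × 2.369×10⁵ = 9020 J.

9020 J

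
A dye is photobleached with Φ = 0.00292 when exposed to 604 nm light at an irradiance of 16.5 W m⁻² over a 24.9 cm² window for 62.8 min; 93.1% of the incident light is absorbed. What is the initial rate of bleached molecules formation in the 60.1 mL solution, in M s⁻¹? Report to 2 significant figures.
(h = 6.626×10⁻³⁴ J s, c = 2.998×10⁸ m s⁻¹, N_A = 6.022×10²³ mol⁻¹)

9.4×10⁻⁹ M s⁻¹

Photon energy at 604 nm: hc/λ = (6.626×10⁻³⁴)(2.998×10⁸)/(604×10⁻⁹) = 3.289×10⁻¹⁹ J.
Energy delivered: (16.5 W m⁻²)(24.9×10⁻⁴ m²)(3768 s) = 154.8 J.
Photons incident: 154.8 / 3.289×10⁻¹⁹ = 4.707×10²⁰, i.e. 4.707×10²⁰/6.022×10²³ = 7.816×10⁻⁴ mol.
Photons absorbed: 0.931 × 7.816×10⁻⁴ = 7.277×10⁻⁴ mol.
Product formed: 0.00292 × 7.277×10⁻⁴ = 2.125×10⁻⁶ mol.
Rate: 2.125×10⁻⁶ mol / (3768 s × 0.0601 L) = 9.4×10⁻⁹ M s⁻¹.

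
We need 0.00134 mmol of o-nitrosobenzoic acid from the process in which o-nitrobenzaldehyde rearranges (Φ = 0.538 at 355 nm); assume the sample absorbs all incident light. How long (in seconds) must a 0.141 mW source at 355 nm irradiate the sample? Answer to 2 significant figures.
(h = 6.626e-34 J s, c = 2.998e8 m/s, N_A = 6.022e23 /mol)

t ≈ 6000 s

Product: 0.00134 mmol = 1.34e-6 mol.
Photons that must be absorbed: 1.34e-6 / 0.538 = 2.491e-6 mol.
Photon energy: hc/λ = 5.596e-19 J; per mole, 3.370e5 J mol⁻¹.
Energy required: 2.491e-6 × 3.370e5 = 0.8395 J.
Time: 0.8395 J / 0.000141 W = 6000 s.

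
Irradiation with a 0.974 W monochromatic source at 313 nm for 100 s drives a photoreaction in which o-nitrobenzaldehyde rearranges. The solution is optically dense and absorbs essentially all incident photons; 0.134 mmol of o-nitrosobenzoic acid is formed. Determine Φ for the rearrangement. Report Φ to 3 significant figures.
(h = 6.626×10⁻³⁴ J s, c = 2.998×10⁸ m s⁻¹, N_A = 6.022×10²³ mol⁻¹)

Product: 0.134 mmol = 1.34×10⁻⁴ mol.
Photon energy at 313 nm: hc/λ = (6.626×10⁻³⁴)(2.998×10⁸)/(313×10⁻⁹) = 6.347×10⁻¹⁹ J.
Energy delivered: (0.974 W)(100 s) = 97.40 J.
Photons incident: 97.40 / 6.347×10⁻¹⁹ = 1.535×10²⁰, i.e. 1.535×10²⁰/6.022×10²³ = 2.549×10⁻⁴ mol.
Φ = 1.34×10⁻⁴ mol / 2.549×10⁻⁴ mol photons = 0.526.

Φ = 0.526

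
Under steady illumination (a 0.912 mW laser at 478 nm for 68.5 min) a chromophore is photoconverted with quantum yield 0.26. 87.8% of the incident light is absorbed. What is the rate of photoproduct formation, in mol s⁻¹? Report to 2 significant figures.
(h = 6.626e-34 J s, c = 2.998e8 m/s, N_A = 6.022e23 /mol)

Photon energy at 478 nm: hc/λ = (6.626e-34)(2.998e8)/(478e-9) = 4.156e-19 J.
Energy delivered: (0.912 mW)(4110 s) = 3.748 J.
Photons incident: 3.748 / 4.156e-19 = 9.018e18, i.e. 9.018e18/6.022e23 = 1.498e-5 mol.
Photons absorbed: 0.878 × 1.498e-5 = 1.315e-5 mol.
Product formed: 0.26 × 1.315e-5 = 3.419e-6 mol.
Rate: 3.419e-6 / 4110 s = 8.3e-10 mol s⁻¹.

8.3e-10 mol s⁻¹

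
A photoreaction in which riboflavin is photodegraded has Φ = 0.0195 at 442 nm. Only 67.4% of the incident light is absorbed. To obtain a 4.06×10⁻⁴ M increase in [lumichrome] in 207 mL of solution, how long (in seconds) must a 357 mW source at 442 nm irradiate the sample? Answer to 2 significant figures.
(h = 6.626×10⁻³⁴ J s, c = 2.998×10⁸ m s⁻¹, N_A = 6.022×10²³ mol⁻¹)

t ≈ 4800 s

Product: (4.06×10⁻⁴ M)(0.207 L) = 8.404×10⁻⁵ mol.
Photons that must be absorbed: 8.404×10⁻⁵ / 0.0195 = 0.004310 mol.
Incident photons needed: 0.004310 / 0.674 = 0.006395 mol.
Photon energy: hc/λ = 4.494×10⁻¹⁹ J; per mole, 2.706×10⁵ J mol⁻¹.
Energy required: 0.006395 × 2.706×10⁵ = 1730 J.
Time: 1730 J / 0.357 W = 4800 s.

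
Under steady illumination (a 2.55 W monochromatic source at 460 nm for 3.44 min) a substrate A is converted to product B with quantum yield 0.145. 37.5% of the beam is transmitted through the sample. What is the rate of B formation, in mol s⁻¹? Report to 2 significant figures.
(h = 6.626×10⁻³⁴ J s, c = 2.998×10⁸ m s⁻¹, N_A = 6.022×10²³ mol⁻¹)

Photon energy at 460 nm: hc/λ = (6.626×10⁻³⁴)(2.998×10⁸)/(460×10⁻⁹) = 4.318×10⁻¹⁹ J.
Energy delivered: (2.55 W)(206.4 s) = 526.3 J.
Photons incident: 526.3 / 4.318×10⁻¹⁹ = 1.219×10²¹, i.e. 1.219×10²¹/6.022×10²³ = 0.002024 mol.
Fraction absorbed: 1 − 37.5/100 = 0.6250.
Photons absorbed: 0.6250 × 0.002024 = 0.001265 mol.
Product formed: 0.145 × 0.001265 = 1.834×10⁻⁴ mol.
Rate: 1.834×10⁻⁴ / 206.4 s = 8.9×10⁻⁷ mol s⁻¹.

8.9×10⁻⁷ mol s⁻¹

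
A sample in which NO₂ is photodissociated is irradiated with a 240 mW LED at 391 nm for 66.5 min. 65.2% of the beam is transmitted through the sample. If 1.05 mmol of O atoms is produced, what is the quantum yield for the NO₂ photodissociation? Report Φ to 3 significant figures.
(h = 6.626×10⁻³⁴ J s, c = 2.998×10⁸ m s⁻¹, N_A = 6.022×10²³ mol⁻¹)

Φ = 0.964

Product: 1.05 mmol = 0.00105 mol.
Photon energy at 391 nm: hc/λ = (6.626×10⁻³⁴)(2.998×10⁸)/(391×10⁻⁹) = 5.080×10⁻¹⁹ J.
Energy delivered: (240 mW)(3990 s) = 957.6 J.
Photons incident: 957.6 / 5.080×10⁻¹⁹ = 1.885×10²¹, i.e. 1.885×10²¹/6.022×10²³ = 0.003130 mol.
Fraction absorbed: 1 − 65.2/100 = 0.3480.
Photons absorbed: 0.3480 × 0.003130 = 0.001089 mol.
Φ = 0.00105 mol / 0.001089 mol photons = 0.964.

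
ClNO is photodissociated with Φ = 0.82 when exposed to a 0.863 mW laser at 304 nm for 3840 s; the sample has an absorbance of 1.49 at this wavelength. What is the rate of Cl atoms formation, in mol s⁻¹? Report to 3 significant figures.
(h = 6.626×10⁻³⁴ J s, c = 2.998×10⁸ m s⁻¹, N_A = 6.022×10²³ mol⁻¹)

1.74×10⁻⁹ mol s⁻¹

Photon energy at 304 nm: hc/λ = (6.626×10⁻³⁴)(2.998×10⁸)/(304×10⁻⁹) = 6.534×10⁻¹⁹ J.
Energy delivered: (0.863 mW)(3840 s) = 3.314 J.
Photons incident: 3.314 / 6.534×10⁻¹⁹ = 5.072×10¹⁸, i.e. 5.072×10¹⁸/6.022×10²³ = 8.422×10⁻⁶ mol.
Fraction absorbed: 1 − 10^(−1.49) = 0.9676.
Photons absorbed: 0.9676 × 8.422×10⁻⁶ = 8.149×10⁻⁶ mol.
Product formed: 0.82 × 8.149×10⁻⁶ = 6.682×10⁻⁶ mol.
Rate: 6.682×10⁻⁶ / 3840 s = 1.74×10⁻⁹ mol s⁻¹.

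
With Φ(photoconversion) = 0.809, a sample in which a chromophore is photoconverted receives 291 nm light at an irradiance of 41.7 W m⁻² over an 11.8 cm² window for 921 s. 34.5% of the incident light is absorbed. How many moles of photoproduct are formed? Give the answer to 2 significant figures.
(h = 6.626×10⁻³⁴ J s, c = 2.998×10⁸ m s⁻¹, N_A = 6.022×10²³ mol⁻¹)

3.1×10⁻⁵ mol

Photon energy at 291 nm: hc/λ = (6.626×10⁻³⁴)(2.998×10⁸)/(291×10⁻⁹) = 6.826×10⁻¹⁹ J.
Energy delivered: (41.7 W m⁻²)(11.8×10⁻⁴ m²)(921 s) = 45.32 J.
Photons incident: 45.32 / 6.826×10⁻¹⁹ = 6.639×10¹⁹, i.e. 6.639×10¹⁹/6.022×10²³ = 1.102×10⁻⁴ mol.
Photons absorbed: 0.345 × 1.102×10⁻⁴ = 3.802×10⁻⁵ mol.
Product: Φ × n_abs = 0.809 × 3.802×10⁻⁵ = 3.076×10⁻⁵ mol.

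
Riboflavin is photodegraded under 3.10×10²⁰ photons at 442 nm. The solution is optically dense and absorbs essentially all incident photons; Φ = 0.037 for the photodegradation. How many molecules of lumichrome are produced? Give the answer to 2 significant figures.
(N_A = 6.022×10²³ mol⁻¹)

Moles of photons: 3.10×10²⁰ / 6.022×10²³ = 5.148×10⁻⁴ mol.
Product: Φ × n_abs = 0.037 × 5.148×10⁻⁴ = 1.905×10⁻⁵ mol.
As a count: 1.905×10⁻⁵ × 6.022×10²³ = 1.1×10¹⁹.

1.1×10¹⁹ molecules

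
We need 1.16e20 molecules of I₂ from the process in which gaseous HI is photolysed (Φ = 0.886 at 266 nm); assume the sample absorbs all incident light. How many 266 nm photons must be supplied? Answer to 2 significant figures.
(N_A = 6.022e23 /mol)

Product: 1.16e20 / 6.022e23 = 1.926e-4 mol.
Photons that must be absorbed: 1.926e-4 / 0.886 = 2.174e-4 mol.
Photon count: 2.174e-4 × 6.022e23 = 1.3e20.

1.3e20 photons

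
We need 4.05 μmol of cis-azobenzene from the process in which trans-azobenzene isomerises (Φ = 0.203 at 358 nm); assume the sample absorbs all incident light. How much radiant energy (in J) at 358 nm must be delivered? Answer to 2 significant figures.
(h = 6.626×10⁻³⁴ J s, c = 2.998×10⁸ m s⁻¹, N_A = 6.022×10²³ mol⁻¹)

6.7 J

Product: 4.05 μmol = 4.05×10⁻⁶ mol.
Photons that must be absorbed: 4.05×10⁻⁶ / 0.203 = 1.995×10⁻⁵ mol.
Photon energy: hc/λ = 5.549×10⁻¹⁹ J; per mole, 3.342×10⁵ J mol⁻¹.
Energy required: 1.995×10⁻⁵ × 3.342×10⁵ = 6.7 J.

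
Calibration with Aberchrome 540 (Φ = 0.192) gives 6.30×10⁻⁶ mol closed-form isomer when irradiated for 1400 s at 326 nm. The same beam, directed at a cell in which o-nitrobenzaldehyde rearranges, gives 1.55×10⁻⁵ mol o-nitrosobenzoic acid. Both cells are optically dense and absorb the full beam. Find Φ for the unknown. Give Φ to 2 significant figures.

Photons absorbed by the actinometer: 6.30×10⁻⁶ / 0.192 = 3.281×10⁻⁵ mol.
Φ(unknown) = 1.55×10⁻⁵ / 3.281×10⁻⁵ = 0.47.

Φ = 0.47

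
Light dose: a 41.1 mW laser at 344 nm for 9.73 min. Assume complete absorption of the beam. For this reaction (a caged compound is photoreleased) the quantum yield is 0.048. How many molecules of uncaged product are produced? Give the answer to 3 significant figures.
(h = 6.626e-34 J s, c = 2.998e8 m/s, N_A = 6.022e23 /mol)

Photon energy at 344 nm: hc/λ = (6.626e-34)(2.998e8)/(344e-9) = 5.775e-19 J.
Energy delivered: (41.1 mW)(583.8 s) = 23.99 J.
Photons incident: 23.99 / 5.775e-19 = 4.154e19, i.e. 4.154e19/6.022e23 = 6.898e-5 mol.
Product: Φ × n_abs = 0.048 × 6.898e-5 = 3.311e-6 mol.
As a count: 3.311e-6 × 6.022e23 = 1.99e18.

1.99e18 molecules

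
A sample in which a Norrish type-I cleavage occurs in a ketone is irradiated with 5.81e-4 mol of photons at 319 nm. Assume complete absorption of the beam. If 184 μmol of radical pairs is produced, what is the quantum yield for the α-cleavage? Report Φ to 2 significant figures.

Product: 184 μmol = 1.84e-4 mol.
Φ = 1.84e-4 mol / 5.81e-4 mol photons = 0.32.

Φ = 0.32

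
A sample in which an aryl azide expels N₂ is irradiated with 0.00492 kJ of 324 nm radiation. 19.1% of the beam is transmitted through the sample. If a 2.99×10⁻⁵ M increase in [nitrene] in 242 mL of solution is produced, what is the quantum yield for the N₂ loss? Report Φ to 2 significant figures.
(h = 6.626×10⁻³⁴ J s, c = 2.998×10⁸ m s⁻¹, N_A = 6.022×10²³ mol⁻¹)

Product: (2.99×10⁻⁵ M)(0.242 L) = 7.236×10⁻⁶ mol.
Photon energy at 324 nm: hc/λ = (6.626×10⁻³⁴)(2.998×10⁸)/(324×10⁻⁹) = 6.131×10⁻¹⁹ J.
Incident energy: 0.00492 kJ = 4.92 J.
Photons incident: 4.92 / 6.131×10⁻¹⁹ = 8.025×10¹⁸, i.e. 8.025×10¹⁸/6.022×10²³ = 1.333×10⁻⁵ mol.
Fraction absorbed: 1 − 19.1/100 = 0.8090.
Photons absorbed: 0.8090 × 1.333×10⁻⁵ = 1.078×10⁻⁵ mol.
Φ = 7.236×10⁻⁶ mol / 1.078×10⁻⁵ mol photons = 0.67.

Φ = 0.67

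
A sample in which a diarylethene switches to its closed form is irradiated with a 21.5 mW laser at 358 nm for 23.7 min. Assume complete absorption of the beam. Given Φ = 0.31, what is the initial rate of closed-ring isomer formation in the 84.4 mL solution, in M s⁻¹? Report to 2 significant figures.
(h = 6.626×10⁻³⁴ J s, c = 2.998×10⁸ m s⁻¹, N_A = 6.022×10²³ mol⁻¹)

Photon energy at 358 nm: hc/λ = (6.626×10⁻³⁴)(2.998×10⁸)/(358×10⁻⁹) = 5.549×10⁻¹⁹ J.
Energy delivered: (21.5 mW)(1422 s) = 30.57 J.
Photons incident: 30.57 / 5.549×10⁻¹⁹ = 5.509×10¹⁹, i.e. 5.509×10¹⁹/6.022×10²³ = 9.148×10⁻⁵ mol.
Product formed: 0.31 × 9.148×10⁻⁵ = 2.836×10⁻⁵ mol.
Rate: 2.836×10⁻⁵ mol / (1422 s × 0.0844 L) = 2.4×10⁻⁷ M s⁻¹.

2.4×10⁻⁷ M s⁻¹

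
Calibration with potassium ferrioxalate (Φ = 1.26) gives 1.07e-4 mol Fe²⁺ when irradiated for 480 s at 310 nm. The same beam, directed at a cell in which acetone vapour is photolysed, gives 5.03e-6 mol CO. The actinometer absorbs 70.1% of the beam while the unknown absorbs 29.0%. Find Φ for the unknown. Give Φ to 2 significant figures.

Photons absorbed by the actinometer: 1.07e-4 / 1.26 = 8.492e-5 mol.
Incident flux: 8.492e-5 / 0.701 = 1.211e-4 einstein.
Absorbed by unknown: 0.290 × 1.211e-4 = 3.512e-5 mol.
Φ(unknown) = 5.03e-6 / 3.512e-5 = 0.14.

Φ = 0.14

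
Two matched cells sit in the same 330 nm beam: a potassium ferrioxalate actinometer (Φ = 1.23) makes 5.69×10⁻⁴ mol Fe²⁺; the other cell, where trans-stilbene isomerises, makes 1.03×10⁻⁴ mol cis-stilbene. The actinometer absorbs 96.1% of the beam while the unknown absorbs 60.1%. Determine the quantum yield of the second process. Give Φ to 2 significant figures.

Φ = 0.36

Photons absorbed by the actinometer: 5.69×10⁻⁴ / 1.23 = 4.626×10⁻⁴ mol.
Incident flux: 4.626×10⁻⁴ / 0.961 = 4.814×10⁻⁴ einstein.
Absorbed by unknown: 0.601 × 4.814×10⁻⁴ = 2.893×10⁻⁴ mol.
Φ(unknown) = 1.03×10⁻⁴ / 2.893×10⁻⁴ = 0.36.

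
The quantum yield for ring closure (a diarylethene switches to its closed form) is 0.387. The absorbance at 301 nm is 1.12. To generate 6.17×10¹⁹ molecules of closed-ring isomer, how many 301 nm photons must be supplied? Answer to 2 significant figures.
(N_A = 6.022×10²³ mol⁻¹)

Product: 6.17×10¹⁹ / 6.022×10²³ = 1.025×10⁻⁴ mol.
Photons that must be absorbed: 1.025×10⁻⁴ / 0.387 = 2.649×10⁻⁴ mol.
Fraction absorbed: 1 − 10^(−1.12) = 0.9241.
Incident photons needed: 2.649×10⁻⁴ / 0.9241 = 2.867×10⁻⁴ mol.
Photon count: 2.867×10⁻⁴ × 6.022×10²³ = 1.7×10²⁰.

1.7×10²⁰ photons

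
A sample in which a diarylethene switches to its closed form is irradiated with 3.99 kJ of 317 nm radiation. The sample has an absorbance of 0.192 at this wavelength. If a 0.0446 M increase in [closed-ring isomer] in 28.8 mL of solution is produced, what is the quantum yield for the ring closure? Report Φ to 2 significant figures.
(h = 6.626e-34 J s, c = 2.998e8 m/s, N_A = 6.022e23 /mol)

Φ = 0.34

Product: (0.0446 M)(0.0288 L) = 0.001284 mol.
Photon energy at 317 nm: hc/λ = (6.626e-34)(2.998e8)/(317e-9) = 6.266e-19 J.
Incident energy: 3.99 kJ = 3990 J.
Photons incident: 3990 / 6.266e-19 = 6.368e21, i.e. 6.368e21/6.022e23 = 0.01057 mol.
Fraction absorbed: 1 − 10^(−0.192) = 0.3573.
Photons absorbed: 0.3573 × 0.01057 = 0.003777 mol.
Φ = 0.001284 mol / 0.003777 mol photons = 0.34.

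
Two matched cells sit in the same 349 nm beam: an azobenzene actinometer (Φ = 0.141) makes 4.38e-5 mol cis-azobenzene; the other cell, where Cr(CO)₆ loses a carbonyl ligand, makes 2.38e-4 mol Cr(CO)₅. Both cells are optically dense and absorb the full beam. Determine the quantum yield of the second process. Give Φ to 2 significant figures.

Φ = 0.77

Photons absorbed by the actinometer: 4.38e-5 / 0.141 = 3.106e-4 mol.
Φ(unknown) = 2.38e-4 / 3.106e-4 = 0.77.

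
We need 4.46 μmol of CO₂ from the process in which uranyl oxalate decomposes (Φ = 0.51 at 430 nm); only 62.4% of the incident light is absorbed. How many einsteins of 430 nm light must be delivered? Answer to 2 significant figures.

Product: 4.46 μmol = 4.46×10⁻⁶ mol.
Photons that must be absorbed: 4.46×10⁻⁶ / 0.51 = 8.745×10⁻⁶ mol.
Incident photons needed: 8.745×10⁻⁶ / 0.624 = 1.401×10⁻⁵ mol.

1.4×10⁻⁵ einstein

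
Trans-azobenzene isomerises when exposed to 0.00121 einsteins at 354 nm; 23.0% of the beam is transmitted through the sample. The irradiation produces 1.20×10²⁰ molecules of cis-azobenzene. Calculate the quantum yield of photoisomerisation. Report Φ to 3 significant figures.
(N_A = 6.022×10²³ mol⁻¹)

Product: 1.20×10²⁰ / 6.022×10²³ = 1.993×10⁻⁴ mol.
Fraction absorbed: 1 − 23.0/100 = 0.7700.
Photons absorbed: 0.7700 × 0.00121 = 9.317×10⁻⁴ mol.
Φ = 1.993×10⁻⁴ mol / 9.317×10⁻⁴ mol photons = 0.214.

Φ = 0.214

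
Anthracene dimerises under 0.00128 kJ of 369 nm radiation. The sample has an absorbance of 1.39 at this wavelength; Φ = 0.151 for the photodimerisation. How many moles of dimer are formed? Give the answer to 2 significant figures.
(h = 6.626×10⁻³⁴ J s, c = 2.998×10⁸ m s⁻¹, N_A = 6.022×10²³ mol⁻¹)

5.7×10⁻⁷ mol

Photon energy at 369 nm: hc/λ = (6.626×10⁻³⁴)(2.998×10⁸)/(369×10⁻⁹) = 5.383×10⁻¹⁹ J.
Incident energy: 0.00128 kJ = 1.28 J.
Photons incident: 1.28 / 5.383×10⁻¹⁹ = 2.378×10¹⁸, i.e. 2.378×10¹⁸/6.022×10²³ = 3.949×10⁻⁶ mol.
Fraction absorbed: 1 − 10^(−1.39) = 0.9593.
Photons absorbed: 0.9593 × 3.949×10⁻⁶ = 3.788×10⁻⁶ mol.
Product: Φ × n_abs = 0.151 × 3.788×10⁻⁶ = 5.720×10⁻⁷ mol.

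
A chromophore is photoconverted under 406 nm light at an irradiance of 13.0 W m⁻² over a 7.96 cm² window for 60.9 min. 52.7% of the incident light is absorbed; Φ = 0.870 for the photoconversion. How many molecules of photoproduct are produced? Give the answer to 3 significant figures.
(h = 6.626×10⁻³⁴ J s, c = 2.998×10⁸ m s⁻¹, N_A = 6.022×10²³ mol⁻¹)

Photon energy at 406 nm: hc/λ = (6.626×10⁻³⁴)(2.998×10⁸)/(406×10⁻⁹) = 4.893×10⁻¹⁹ J.
Energy delivered: (13.0 W m⁻²)(7.96×10⁻⁴ m²)(3654 s) = 37.81 J.
Photons incident: 37.81 / 4.893×10⁻¹⁹ = 7.727×10¹⁹, i.e. 7.727×10¹⁹/6.022×10²³ = 1.283×10⁻⁴ mol.
Photons absorbed: 0.527 × 1.283×10⁻⁴ = 6.761×10⁻⁵ mol.
Product: Φ × n_abs = 0.870 × 6.761×10⁻⁵ = 5.882×10⁻⁵ mol.
As a count: 5.882×10⁻⁵ × 6.022×10²³ = 3.54×10¹⁹.

3.54×10¹⁹ molecules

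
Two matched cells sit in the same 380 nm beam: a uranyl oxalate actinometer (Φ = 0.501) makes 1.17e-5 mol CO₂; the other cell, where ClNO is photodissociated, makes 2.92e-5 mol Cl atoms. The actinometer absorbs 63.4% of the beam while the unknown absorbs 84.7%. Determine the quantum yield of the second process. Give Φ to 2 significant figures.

Photons absorbed by the actinometer: 1.17e-5 / 0.501 = 2.335e-5 mol.
Incident flux: 2.335e-5 / 0.634 = 3.683e-5 einstein.
Absorbed by unknown: 0.847 × 3.683e-5 = 3.120e-5 mol.
Φ(unknown) = 2.92e-5 / 3.120e-5 = 0.94.

Φ = 0.94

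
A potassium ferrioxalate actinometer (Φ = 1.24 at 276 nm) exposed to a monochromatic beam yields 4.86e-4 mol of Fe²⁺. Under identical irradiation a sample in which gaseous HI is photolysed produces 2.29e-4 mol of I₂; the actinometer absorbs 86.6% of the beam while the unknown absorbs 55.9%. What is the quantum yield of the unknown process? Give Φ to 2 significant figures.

Photons absorbed by the actinometer: 4.86e-4 / 1.24 = 3.919e-4 mol.
Incident flux: 3.919e-4 / 0.866 = 4.525e-4 einstein.
Absorbed by unknown: 0.559 × 4.525e-4 = 2.529e-4 mol.
Φ(unknown) = 2.29e-4 / 2.529e-4 = 0.91.

Φ = 0.91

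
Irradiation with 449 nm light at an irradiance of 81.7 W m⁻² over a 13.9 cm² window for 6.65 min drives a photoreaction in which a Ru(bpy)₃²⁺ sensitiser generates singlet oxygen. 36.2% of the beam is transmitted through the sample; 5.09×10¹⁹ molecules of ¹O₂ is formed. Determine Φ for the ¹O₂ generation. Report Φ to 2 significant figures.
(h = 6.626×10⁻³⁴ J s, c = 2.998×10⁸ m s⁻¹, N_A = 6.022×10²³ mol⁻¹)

Product: 5.09×10¹⁹ / 6.022×10²³ = 8.452×10⁻⁵ mol.
Photon energy at 449 nm: hc/λ = (6.626×10⁻³⁴)(2.998×10⁸)/(449×10⁻⁹) = 4.424×10⁻¹⁹ J.
Energy delivered: (81.7 W m⁻²)(13.9×10⁻⁴ m²)(399 s) = 45.31 J.
Photons incident: 45.31 / 4.424×10⁻¹⁹ = 1.024×10²⁰, i.e. 1.024×10²⁰/6.022×10²³ = 1.700×10⁻⁴ mol.
Fraction absorbed: 1 − 36.2/100 = 0.6380.
Photons absorbed: 0.6380 × 1.700×10⁻⁴ = 1.085×10⁻⁴ mol.
Φ = 8.452×10⁻⁵ mol / 1.085×10⁻⁴ mol photons = 0.78.

Φ = 0.78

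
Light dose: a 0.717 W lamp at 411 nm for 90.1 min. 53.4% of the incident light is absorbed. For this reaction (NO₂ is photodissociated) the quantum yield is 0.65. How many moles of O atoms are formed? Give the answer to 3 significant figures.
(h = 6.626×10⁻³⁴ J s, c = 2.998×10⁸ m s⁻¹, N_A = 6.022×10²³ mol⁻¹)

Photon energy at 411 nm: hc/λ = (6.626×10⁻³⁴)(2.998×10⁸)/(411×10⁻⁹) = 4.833×10⁻¹⁹ J.
Energy delivered: (0.717 W)(5406 s) = 3876 J.
Photons incident: 3876 / 4.833×10⁻¹⁹ = 8.020×10²¹, i.e. 8.020×10²¹/6.022×10²³ = 0.01332 mol.
Photons absorbed: 0.534 × 0.01332 = 0.007113 mol.
Product: Φ × n_abs = 0.65 × 0.007113 = 0.004623 mol.

0.00462 mol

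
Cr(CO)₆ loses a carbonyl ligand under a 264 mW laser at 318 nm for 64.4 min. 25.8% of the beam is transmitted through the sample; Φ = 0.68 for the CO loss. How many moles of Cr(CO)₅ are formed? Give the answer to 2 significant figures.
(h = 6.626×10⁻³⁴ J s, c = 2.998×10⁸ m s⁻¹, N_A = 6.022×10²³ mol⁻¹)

Photon energy at 318 nm: hc/λ = (6.626×10⁻³⁴)(2.998×10⁸)/(318×10⁻⁹) = 6.247×10⁻¹⁹ J.
Energy delivered: (264 mW)(3864 s) = 1020 J.
Photons incident: 1020 / 6.247×10⁻¹⁹ = 1.633×10²¹, i.e. 1.633×10²¹/6.022×10²³ = 0.002712 mol.
Fraction absorbed: 1 − 25.8/100 = 0.7420.
Photons absorbed: 0.7420 × 0.002712 = 0.002012 mol.
Product: Φ × n_abs = 0.68 × 0.002012 = 0.001368 mol.

0.0014 mol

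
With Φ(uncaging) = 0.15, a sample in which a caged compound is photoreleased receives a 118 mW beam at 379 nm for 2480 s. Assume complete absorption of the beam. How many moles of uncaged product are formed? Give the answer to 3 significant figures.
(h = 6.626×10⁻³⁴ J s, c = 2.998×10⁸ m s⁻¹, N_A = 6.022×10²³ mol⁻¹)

1.39×10⁻⁴ mol

Photon energy at 379 nm: hc/λ = (6.626×10⁻³⁴)(2.998×10⁸)/(379×10⁻⁹) = 5.241×10⁻¹⁹ J.
Energy delivered: (118 mW)(2480 s) = 292.6 J.
Photons incident: 292.6 / 5.241×10⁻¹⁹ = 5.583×10²⁰, i.e. 5.583×10²⁰/6.022×10²³ = 9.271×10⁻⁴ mol.
Product: Φ × n_abs = 0.15 × 9.271×10⁻⁴ = 1.391×10⁻⁴ mol.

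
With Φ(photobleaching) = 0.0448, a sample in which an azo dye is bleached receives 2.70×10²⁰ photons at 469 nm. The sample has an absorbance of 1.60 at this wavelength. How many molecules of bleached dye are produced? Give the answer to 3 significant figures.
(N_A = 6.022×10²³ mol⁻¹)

1.18×10¹⁹ molecules

Moles of photons: 2.70×10²⁰ / 6.022×10²³ = 4.484×10⁻⁴ mol.
Fraction absorbed: 1 − 10^(−1.60) = 0.9749.
Photons absorbed: 0.9749 × 4.484×10⁻⁴ = 4.371×10⁻⁴ mol.
Product: Φ × n_abs = 0.0448 × 4.371×10⁻⁴ = 1.958×10⁻⁵ mol.
As a count: 1.958×10⁻⁵ × 6.022×10²³ = 1.18×10¹⁹.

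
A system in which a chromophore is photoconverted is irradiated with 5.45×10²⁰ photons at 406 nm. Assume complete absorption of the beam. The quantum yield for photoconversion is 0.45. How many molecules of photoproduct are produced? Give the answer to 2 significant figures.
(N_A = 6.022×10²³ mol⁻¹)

2.5×10²⁰ molecules

Moles of photons: 5.45×10²⁰ / 6.022×10²³ = 9.050×10⁻⁴ mol.
Product: Φ × n_abs = 0.45 × 9.050×10⁻⁴ = 4.073×10⁻⁴ mol.
As a count: 4.073×10⁻⁴ × 6.022×10²³ = 2.5×10²⁰.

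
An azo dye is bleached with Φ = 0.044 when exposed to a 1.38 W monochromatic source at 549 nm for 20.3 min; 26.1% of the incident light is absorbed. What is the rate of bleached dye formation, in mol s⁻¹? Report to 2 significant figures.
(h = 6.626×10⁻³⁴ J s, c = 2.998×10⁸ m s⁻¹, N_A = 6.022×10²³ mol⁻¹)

7.3×10⁻⁸ mol s⁻¹

Photon energy at 549 nm: hc/λ = (6.626×10⁻³⁴)(2.998×10⁸)/(549×10⁻⁹) = 3.618×10⁻¹⁹ J.
Energy delivered: (1.38 W)(1218 s) = 1681 J.
Photons incident: 1681 / 3.618×10⁻¹⁹ = 4.646×10²¹, i.e. 4.646×10²¹/6.022×10²³ = 0.007715 mol.
Photons absorbed: 0.261 × 0.007715 = 0.002014 mol.
Product formed: 0.044 × 0.002014 = 8.862×10⁻⁵ mol.
Rate: 8.862×10⁻⁵ / 1218 s = 7.3×10⁻⁸ mol s⁻¹.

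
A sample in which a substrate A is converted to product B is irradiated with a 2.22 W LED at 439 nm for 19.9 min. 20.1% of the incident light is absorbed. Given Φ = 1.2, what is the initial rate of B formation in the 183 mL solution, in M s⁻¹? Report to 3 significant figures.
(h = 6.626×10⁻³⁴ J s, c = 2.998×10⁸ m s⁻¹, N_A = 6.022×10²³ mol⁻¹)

Photon energy at 439 nm: hc/λ = (6.626×10⁻³⁴)(2.998×10⁸)/(439×10⁻⁹) = 4.525×10⁻¹⁹ J.
Energy delivered: (2.22 W)(1194 s) = 2651 J.
Photons incident: 2651 / 4.525×10⁻¹⁹ = 5.859×10²¹, i.e. 5.859×10²¹/6.022×10²³ = 0.009729 mol.
Photons absorbed: 0.201 × 0.009729 = 0.001956 mol.
Product formed: 1.2 × 0.001956 = 0.002347 mol.
Rate: 0.002347 mol / (1194 s × 0.183 L) = 1.07×10⁻⁵ M s⁻¹.

1.07×10⁻⁵ M s⁻¹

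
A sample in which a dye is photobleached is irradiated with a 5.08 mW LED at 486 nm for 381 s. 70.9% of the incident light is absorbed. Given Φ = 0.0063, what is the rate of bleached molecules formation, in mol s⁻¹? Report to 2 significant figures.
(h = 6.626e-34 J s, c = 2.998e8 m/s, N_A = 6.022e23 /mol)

9.2e-11 mol s⁻¹

Photon energy at 486 nm: hc/λ = (6.626e-34)(2.998e8)/(486e-9) = 4.087e-19 J.
Energy delivered: (5.08 mW)(381 s) = 1.935 J.
Photons incident: 1.935 / 4.087e-19 = 4.735e18, i.e. 4.735e18/6.022e23 = 7.863e-6 mol.
Photons absorbed: 0.709 × 7.863e-6 = 5.575e-6 mol.
Product formed: 0.0063 × 5.575e-6 = 3.512e-8 mol.
Rate: 3.512e-8 / 381 s = 9.2e-11 mol s⁻¹.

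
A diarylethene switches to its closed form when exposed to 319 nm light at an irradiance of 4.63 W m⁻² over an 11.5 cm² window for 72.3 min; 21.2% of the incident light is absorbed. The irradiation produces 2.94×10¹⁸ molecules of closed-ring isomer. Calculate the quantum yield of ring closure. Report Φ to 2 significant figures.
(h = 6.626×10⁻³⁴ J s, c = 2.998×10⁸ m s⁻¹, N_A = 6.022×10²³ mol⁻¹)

Product: 2.94×10¹⁸ / 6.022×10²³ = 4.882×10⁻⁶ mol.
Photon energy at 319 nm: hc/λ = (6.626×10⁻³⁴)(2.998×10⁸)/(319×10⁻⁹) = 6.227×10⁻¹⁹ J.
Energy delivered: (4.63 W m⁻²)(11.5×10⁻⁴ m²)(4338 s) = 23.10 J.
Photons incident: 23.10 / 6.227×10⁻¹⁹ = 3.710×10¹⁹, i.e. 3.710×10¹⁹/6.022×10²³ = 6.161×10⁻⁵ mol.
Photons absorbed: 0.212 × 6.161×10⁻⁵ = 1.306×10⁻⁵ mol.
Φ = 4.882×10⁻⁶ mol / 1.306×10⁻⁵ mol photons = 0.37.

Φ = 0.37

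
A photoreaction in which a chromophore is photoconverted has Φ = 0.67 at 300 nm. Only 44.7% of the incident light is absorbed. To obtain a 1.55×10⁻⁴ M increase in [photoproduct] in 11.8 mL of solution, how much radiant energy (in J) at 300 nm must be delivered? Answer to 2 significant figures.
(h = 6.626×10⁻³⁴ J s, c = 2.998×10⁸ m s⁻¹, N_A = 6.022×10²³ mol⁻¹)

Product: (1.55×10⁻⁴ M)(0.0118 L) = 1.829×10⁻⁶ mol.
Photons that must be absorbed: 1.829×10⁻⁶ / 0.67 = 2.730×10⁻⁶ mol.
Incident photons needed: 2.730×10⁻⁶ / 0.447 = 6.107×10⁻⁶ mol.
Photon energy: hc/λ = 6.622×10⁻¹⁹ J; per mole, 3.988×10⁵ J mol⁻¹.
Energy required: 6.107×10⁻⁶ × 3.988×10⁵ = 2.4 J.

2.4 J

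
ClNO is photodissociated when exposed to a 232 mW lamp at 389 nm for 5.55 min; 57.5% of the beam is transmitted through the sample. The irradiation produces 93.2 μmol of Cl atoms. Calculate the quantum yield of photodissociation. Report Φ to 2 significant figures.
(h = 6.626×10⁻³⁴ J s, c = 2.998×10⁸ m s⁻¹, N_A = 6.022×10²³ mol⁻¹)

Φ = 0.87

Product: 93.2 μmol = 9.32×10⁻⁵ mol.
Photon energy at 389 nm: hc/λ = (6.626×10⁻³⁴)(2.998×10⁸)/(389×10⁻⁹) = 5.107×10⁻¹⁹ J.
Energy delivered: (232 mW)(333 s) = 77.26 J.
Photons incident: 77.26 / 5.107×10⁻¹⁹ = 1.513×10²⁰, i.e. 1.513×10²⁰/6.022×10²³ = 2.512×10⁻⁴ mol.
Fraction absorbed: 1 − 57.5/100 = 0.4250.
Photons absorbed: 0.4250 × 2.512×10⁻⁴ = 1.068×10⁻⁴ mol.
Φ = 9.32×10⁻⁵ mol / 1.068×10⁻⁴ mol photons = 0.87.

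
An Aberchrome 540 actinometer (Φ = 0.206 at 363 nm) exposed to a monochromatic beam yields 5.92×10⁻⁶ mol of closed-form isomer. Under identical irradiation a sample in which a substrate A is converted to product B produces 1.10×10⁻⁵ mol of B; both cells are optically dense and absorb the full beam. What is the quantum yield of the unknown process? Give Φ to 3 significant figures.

Φ = 0.383

Photons absorbed by the actinometer: 5.92×10⁻⁶ / 0.206 = 2.874×10⁻⁵ mol.
Φ(unknown) = 1.10×10⁻⁵ / 2.874×10⁻⁵ = 0.383.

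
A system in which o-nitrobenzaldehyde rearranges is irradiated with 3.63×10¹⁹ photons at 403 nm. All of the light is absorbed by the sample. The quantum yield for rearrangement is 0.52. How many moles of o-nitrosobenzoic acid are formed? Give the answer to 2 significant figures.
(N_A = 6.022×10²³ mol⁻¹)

Moles of photons: 3.63×10¹⁹ / 6.022×10²³ = 6.028×10⁻⁵ mol.
Product: Φ × n_abs = 0.52 × 6.028×10⁻⁵ = 3.135×10⁻⁵ mol.

3.1×10⁻⁵ mol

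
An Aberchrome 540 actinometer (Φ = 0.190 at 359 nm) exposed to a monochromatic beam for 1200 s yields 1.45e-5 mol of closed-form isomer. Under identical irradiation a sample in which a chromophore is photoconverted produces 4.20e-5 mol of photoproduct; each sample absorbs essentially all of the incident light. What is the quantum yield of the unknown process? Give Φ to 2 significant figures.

Photons absorbed by the actinometer: 1.45e-5 / 0.190 = 7.632e-5 mol.
Φ(unknown) = 4.20e-5 / 7.632e-5 = 0.55.

Φ = 0.55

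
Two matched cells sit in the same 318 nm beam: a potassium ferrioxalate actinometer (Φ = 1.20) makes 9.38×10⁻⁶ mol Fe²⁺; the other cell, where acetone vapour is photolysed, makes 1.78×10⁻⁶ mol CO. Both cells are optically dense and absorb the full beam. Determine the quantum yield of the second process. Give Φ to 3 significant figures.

Photons absorbed by the actinometer: 9.38×10⁻⁶ / 1.20 = 7.817×10⁻⁶ mol.
Φ(unknown) = 1.78×10⁻⁶ / 7.817×10⁻⁶ = 0.228.

Φ = 0.228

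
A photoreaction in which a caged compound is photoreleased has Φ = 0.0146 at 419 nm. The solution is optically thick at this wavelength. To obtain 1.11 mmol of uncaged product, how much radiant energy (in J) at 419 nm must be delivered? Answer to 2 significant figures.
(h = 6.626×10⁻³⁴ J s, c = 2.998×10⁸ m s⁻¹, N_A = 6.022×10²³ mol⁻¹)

Product: 1.11 mmol = 0.00111 mol.
Photons that must be absorbed: 0.00111 / 0.0146 = 0.07603 mol.
Photon energy: hc/λ = 4.741×10⁻¹⁹ J; per mole, 2.855×10⁵ J mol⁻¹.
Energy required: 0.07603 × 2.855×10⁵ = 2.2×10⁴ J.

2.2×10⁴ J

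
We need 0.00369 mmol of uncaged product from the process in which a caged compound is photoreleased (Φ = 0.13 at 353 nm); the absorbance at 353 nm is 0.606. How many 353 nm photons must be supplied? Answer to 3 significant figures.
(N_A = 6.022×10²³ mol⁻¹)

2.27×10¹⁹ photons

Product: 0.00369 mmol = 3.69×10⁻⁶ mol.
Photons that must be absorbed: 3.69×10⁻⁶ / 0.13 = 2.838×10⁻⁵ mol.
Fraction absorbed: 1 − 10^(−0.606) = 0.7523.
Incident photons needed: 2.838×10⁻⁵ / 0.7523 = 3.772×10⁻⁵ mol.
Photon count: 3.772×10⁻⁵ × 6.022×10²³ = 2.27×10¹⁹.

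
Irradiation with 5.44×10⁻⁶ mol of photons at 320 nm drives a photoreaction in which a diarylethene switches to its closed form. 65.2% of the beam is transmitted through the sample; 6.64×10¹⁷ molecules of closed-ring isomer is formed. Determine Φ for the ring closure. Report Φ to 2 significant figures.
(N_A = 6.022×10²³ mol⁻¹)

Product: 6.64×10¹⁷ / 6.022×10²³ = 1.103×10⁻⁶ mol.
Fraction absorbed: 1 − 65.2/100 = 0.3480.
Photons absorbed: 0.3480 × 5.44×10⁻⁶ = 1.893×10⁻⁶ mol.
Φ = 1.103×10⁻⁶ mol / 1.893×10⁻⁶ mol photons = 0.58.

Φ = 0.58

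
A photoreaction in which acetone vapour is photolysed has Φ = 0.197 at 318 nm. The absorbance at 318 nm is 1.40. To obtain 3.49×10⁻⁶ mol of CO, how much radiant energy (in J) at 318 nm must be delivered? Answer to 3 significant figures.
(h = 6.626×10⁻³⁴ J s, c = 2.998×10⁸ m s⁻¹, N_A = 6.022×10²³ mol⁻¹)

6.94 J

Photons that must be absorbed: 3.49×10⁻⁶ / 0.197 = 1.772×10⁻⁵ mol.
Fraction absorbed: 1 − 10^(−1.40) = 0.9602.
Incident photons needed: 1.772×10⁻⁵ / 0.9602 = 1.845×10⁻⁵ mol.
Photon energy: hc/λ = 6.247×10⁻¹⁹ J; per mole, 3.762×10⁵ J mol⁻¹.
Energy required: 1.845×10⁻⁵ × 3.762×10⁵ = 6.94 J.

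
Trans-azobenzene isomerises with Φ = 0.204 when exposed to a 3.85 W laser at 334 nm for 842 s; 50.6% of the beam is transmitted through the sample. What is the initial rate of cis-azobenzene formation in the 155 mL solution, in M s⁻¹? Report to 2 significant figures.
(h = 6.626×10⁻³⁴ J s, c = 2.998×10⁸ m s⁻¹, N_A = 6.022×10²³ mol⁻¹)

Photon energy at 334 nm: hc/λ = (6.626×10⁻³⁴)(2.998×10⁸)/(334×10⁻⁹) = 5.948×10⁻¹⁹ J.
Energy delivered: (3.85 W)(842 s) = 3242 J.
Photons incident: 3242 / 5.948×10⁻¹⁹ = 5.451×10²¹, i.e. 5.451×10²¹/6.022×10²³ = 0.009052 mol.
Fraction absorbed: 1 − 50.6/100 = 0.4940.
Photons absorbed: 0.4940 × 0.009052 = 0.004472 mol.
Product formed: 0.204 × 0.004472 = 9.123×10⁻⁴ mol.
Rate: 9.123×10⁻⁴ mol / (842 s × 0.155 L) = 7.0×10⁻⁶ M s⁻¹.

7.0×10⁻⁶ M s⁻¹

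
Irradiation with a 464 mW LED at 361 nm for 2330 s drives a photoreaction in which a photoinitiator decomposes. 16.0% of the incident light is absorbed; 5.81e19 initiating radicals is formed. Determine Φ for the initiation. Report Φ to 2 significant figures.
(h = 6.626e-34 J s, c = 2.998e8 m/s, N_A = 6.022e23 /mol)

Φ = 0.18

Product: 5.81e19 / 6.022e23 = 9.648e-5 mol.
Photon energy at 361 nm: hc/λ = (6.626e-34)(2.998e8)/(361e-9) = 5.503e-19 J.
Energy delivered: (464 mW)(2330 s) = 1081 J.
Photons incident: 1081 / 5.503e-19 = 1.964e21, i.e. 1.964e21/6.022e23 = 0.003261 mol.
Photons absorbed: 0.160 × 0.003261 = 5.218e-4 mol.
Φ = 9.648e-5 mol / 5.218e-4 mol photons = 0.18.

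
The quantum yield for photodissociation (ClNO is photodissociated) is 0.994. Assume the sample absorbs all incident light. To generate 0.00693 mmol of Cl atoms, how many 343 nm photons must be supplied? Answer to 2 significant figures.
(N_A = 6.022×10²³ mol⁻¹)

Product: 0.00693 mmol = 6.93×10⁻⁶ mol.
Photons that must be absorbed: 6.93×10⁻⁶ / 0.994 = 6.972×10⁻⁶ mol.
Photon count: 6.972×10⁻⁶ × 6.022×10²³ = 4.2×10¹⁸.

4.2×10¹⁸ photons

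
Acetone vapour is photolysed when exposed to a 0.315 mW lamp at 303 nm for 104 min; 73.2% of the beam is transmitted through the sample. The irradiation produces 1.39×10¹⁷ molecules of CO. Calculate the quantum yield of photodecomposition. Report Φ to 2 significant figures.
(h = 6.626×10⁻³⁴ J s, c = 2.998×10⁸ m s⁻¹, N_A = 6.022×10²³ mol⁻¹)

Product: 1.39×10¹⁷ / 6.022×10²³ = 2.308×10⁻⁷ mol.
Photon energy at 303 nm: hc/λ = (6.626×10⁻³⁴)(2.998×10⁸)/(303×10⁻⁹) = 6.556×10⁻¹⁹ J.
Energy delivered: (0.315 mW)(6240 s) = 1.966 J.
Photons incident: 1.966 / 6.556×10⁻¹⁹ = 2.999×10¹⁸, i.e. 2.999×10¹⁸/6.022×10²³ = 4.980×10⁻⁶ mol.
Fraction absorbed: 1 − 73.2/100 = 0.2680.
Photons absorbed: 0.2680 × 4.980×10⁻⁶ = 1.335×10⁻⁶ mol.
Φ = 2.308×10⁻⁷ mol / 1.335×10⁻⁶ mol photons = 0.17.

Φ = 0.17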